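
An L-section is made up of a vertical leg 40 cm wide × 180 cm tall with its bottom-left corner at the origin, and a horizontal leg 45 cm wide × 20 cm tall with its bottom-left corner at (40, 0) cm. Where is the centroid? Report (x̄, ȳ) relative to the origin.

Part | A | x̄ᵢ | ȳᵢ | A·x̄ᵢ | A·ȳᵢ
vertical leg | 7200.00 | 20.00 | 90.00 | 144000.00 | 648000.00
horizontal leg | 900.00 | 62.50 | 10.00 | 56250.00 | 9000.00
Σ | 8100.00 |  |  | 200250.00 | 657000.00
x̄ = 200250.00 / 8100.00 = 24.72 cm
ȳ = 657000.00 / 8100.00 = 81.11 cm

x̄ = 24.72 cm, ȳ = 81.11 cm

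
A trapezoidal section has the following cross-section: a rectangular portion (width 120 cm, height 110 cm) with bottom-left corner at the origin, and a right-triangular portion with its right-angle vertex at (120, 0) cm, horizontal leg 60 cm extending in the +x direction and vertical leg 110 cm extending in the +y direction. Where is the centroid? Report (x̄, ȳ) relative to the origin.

rectangular portion: A = 120 × 110 = 13200.00, centroid at (60.00, 55.00).
triangular portion: A = ½·60·110 = 3300.00, centroid at (140.00, 36.67).
ΣA = 16500.00 cm²
ΣAx̄ = (13200.00)(60.00) + (3300.00)(140.00) = 1254000.00 cm³
ΣAȳ = (13200.00)(55.00) + (3300.00)(36.67) = 847000.00 cm³
x̄ = 1254000.00 / 16500.00 = 76.00 cm
ȳ = 847000.00 / 16500.00 = 51.33 cm

x̄ = 76.00 cm, ȳ = 51.33 cm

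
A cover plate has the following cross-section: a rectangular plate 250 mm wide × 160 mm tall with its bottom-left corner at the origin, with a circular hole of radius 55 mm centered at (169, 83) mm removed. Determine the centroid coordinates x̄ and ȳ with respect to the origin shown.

plate: A = 250 × 160 = 40000.00, centroid at (125.00, 80.00).
hole: A = −π·55² = -9503.32, centroid at (169.00, 83.00).
ΣA = 30496.68 mm²
ΣAx̄ = (40000.00)(125.00) + (-9503.32)(169.00) = 3393939.30 mm³
ΣAȳ = (40000.00)(80.00) + (-9503.32)(83.00) = 2411224.62 mm³
x̄ = 3393939.30 / 30496.68 = 111.29 mm
ȳ = 2411224.62 / 30496.68 = 79.07 mm

x̄ = 111.29 mm, ȳ = 79.07 mm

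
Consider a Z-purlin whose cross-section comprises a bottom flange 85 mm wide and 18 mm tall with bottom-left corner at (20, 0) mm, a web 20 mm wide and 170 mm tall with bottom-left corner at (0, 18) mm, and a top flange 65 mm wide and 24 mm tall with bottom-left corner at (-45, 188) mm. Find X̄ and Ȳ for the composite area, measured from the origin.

X̄ = 16.97 mm, Ȳ = 104.16 mm

bottom flange: A = 85 × 18 = 1530.00, centroid at (62.50, 9.00).
web: A = 20 × 170 = 3400.00, centroid at (10.00, 103.00).
top flange: A = 65 × 24 = 1560.00, centroid at (-12.50, 200.00).
ΣA = 6490.00 mm²
ΣAX̄ = (1530.00)(62.50) + (3400.00)(10.00) + (1560.00)(-12.50) = 110125.00 mm³
ΣAȲ = (1530.00)(9.00) + (3400.00)(103.00) + (1560.00)(200.00) = 675970.00 mm³
X̄ = 110125.00 / 6490.00 = 16.97 mm
Ȳ = 675970.00 / 6490.00 = 104.16 mm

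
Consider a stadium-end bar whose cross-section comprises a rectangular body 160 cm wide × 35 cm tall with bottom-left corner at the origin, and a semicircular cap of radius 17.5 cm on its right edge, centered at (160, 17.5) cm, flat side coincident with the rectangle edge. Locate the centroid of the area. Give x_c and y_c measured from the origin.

x_c = 86.92 cm, y_c = 17.50 cm

Part | A | x̄ᵢ | ȳᵢ | A·x̄ᵢ | A·ȳᵢ
rectangular body | 5600.00 | 80.00 | 17.50 | 448000.00 | 98000.00
semicircular end | 481.06 | 167.43 | 17.50 | 80541.94 | 8418.49
Σ | 6081.06 |  |  | 528541.94 | 106418.49
x_c = 528541.94 / 6081.06 = 86.92 cm
y_c = 106418.49 / 6081.06 = 17.50 cm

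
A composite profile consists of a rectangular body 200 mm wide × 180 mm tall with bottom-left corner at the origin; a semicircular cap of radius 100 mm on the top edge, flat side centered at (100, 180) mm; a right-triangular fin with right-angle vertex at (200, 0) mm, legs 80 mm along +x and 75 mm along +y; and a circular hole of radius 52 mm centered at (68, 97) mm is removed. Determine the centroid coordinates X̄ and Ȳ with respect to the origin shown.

X̄ = 114.10 mm, Ȳ = 129.51 mm

rectangular body: A = 200 × 180 = 36000.00, centroid at (100.00, 90.00).
semicircular top: A = ½π·100² = 15707.96, centroid at (100.00, 222.44).
triangular fin: A = ½·80·75 = 3000.00, centroid at (226.67, 25.00).
hole: A = −π·52² = -8494.87, centroid at (68.00, 97.00).
ΣA = 46213.10 mm², ΣAX̄ = 5273145.40 mm³, ΣAȲ = 5985098.00 mm³.
X̄ = 5273145.40/46213.10 = 114.10 mm; Ȳ = 5985098.00/46213.10 = 129.51 mm.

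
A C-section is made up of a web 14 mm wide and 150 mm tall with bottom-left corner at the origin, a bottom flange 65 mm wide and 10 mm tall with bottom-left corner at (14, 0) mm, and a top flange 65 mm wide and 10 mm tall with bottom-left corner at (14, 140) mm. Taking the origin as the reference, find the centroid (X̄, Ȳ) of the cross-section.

X̄ = 22.10 mm, Ȳ = 75.00 mm

Part | A | x̄ᵢ | ȳᵢ | A·x̄ᵢ | A·ȳᵢ
web | 2100.00 | 7.00 | 75.00 | 14700.00 | 157500.00
bottom flange | 650.00 | 46.50 | 5.00 | 30225.00 | 3250.00
top flange | 650.00 | 46.50 | 145.00 | 30225.00 | 94250.00
Σ | 3400.00 |  |  | 75150.00 | 255000.00
X̄ = 75150.00 / 3400.00 = 22.10 mm
Ȳ = 255000.00 / 3400.00 = 75.00 mm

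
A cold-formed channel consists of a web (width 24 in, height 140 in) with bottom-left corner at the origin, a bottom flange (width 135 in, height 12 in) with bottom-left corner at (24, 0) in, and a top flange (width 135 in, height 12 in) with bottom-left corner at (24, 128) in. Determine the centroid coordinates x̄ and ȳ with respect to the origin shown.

Part | A | x̄ᵢ | ȳᵢ | A·x̄ᵢ | A·ȳᵢ
web | 3360.00 | 12.00 | 70.00 | 40320.00 | 235200.00
bottom flange | 1620.00 | 91.50 | 6.00 | 148230.00 | 9720.00
top flange | 1620.00 | 91.50 | 134.00 | 148230.00 | 217080.00
Σ | 6600.00 |  |  | 336780.00 | 462000.00
x̄ = 336780.00 / 6600.00 = 51.03 in
ȳ = 462000.00 / 6600.00 = 70.00 in

x̄ = 51.03 in, ȳ = 70.00 in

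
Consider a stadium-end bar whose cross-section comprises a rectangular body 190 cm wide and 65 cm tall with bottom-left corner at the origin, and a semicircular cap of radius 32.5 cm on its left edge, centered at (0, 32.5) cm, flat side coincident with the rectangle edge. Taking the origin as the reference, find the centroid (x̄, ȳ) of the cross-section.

x̄ = 82.12 cm, ȳ = 32.50 cm

rectangular body: A = 190 × 65 = 12350.00, centroid at (95.00, 32.50).
semicircular end: A = ½π·32.5² = 1659.15, centroid at (-13.79, 32.50).
ΣA = 14009.15 cm²
ΣAx̄ = (12350.00)(95.00) + (1659.15)(-13.79) = 1150364.58 cm³
ΣAȳ = (12350.00)(32.50) + (1659.15)(32.50) = 455297.49 cm³
x̄ = 1150364.58 / 14009.15 = 82.12 cm
ȳ = 455297.49 / 14009.15 = 32.50 cm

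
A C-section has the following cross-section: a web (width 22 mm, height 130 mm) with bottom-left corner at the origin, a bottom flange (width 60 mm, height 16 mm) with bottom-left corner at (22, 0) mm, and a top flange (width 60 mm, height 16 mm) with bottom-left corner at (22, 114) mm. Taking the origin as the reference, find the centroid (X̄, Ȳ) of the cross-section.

Part | A | x̄ᵢ | ȳᵢ | A·x̄ᵢ | A·ȳᵢ
web | 2860.00 | 11.00 | 65.00 | 31460.00 | 185900.00
bottom flange | 960.00 | 52.00 | 8.00 | 49920.00 | 7680.00
top flange | 960.00 | 52.00 | 122.00 | 49920.00 | 117120.00
Σ | 4780.00 |  |  | 131300.00 | 310700.00
X̄ = 131300.00 / 4780.00 = 27.47 mm
Ȳ = 310700.00 / 4780.00 = 65.00 mm

X̄ = 27.47 mm, Ȳ = 65.00 mm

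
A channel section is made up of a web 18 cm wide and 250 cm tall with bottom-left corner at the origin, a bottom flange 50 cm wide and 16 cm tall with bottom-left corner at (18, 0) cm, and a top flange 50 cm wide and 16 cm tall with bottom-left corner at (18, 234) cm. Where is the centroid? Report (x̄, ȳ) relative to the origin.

web: A = 18 × 250 = 4500.00, centroid at (9.00, 125.00).
bottom flange: A = 50 × 16 = 800.00, centroid at (43.00, 8.00).
top flange: A = 50 × 16 = 800.00, centroid at (43.00, 242.00).
ΣA = 6100.00 cm²
ΣAx̄ = (4500.00)(9.00) + (800.00)(43.00) + (800.00)(43.00) = 109300.00 cm³
ΣAȳ = (4500.00)(125.00) + (800.00)(8.00) + (800.00)(242.00) = 762500.00 cm³
x̄ = 109300.00 / 6100.00 = 17.92 cm
ȳ = 762500.00 / 6100.00 = 125.00 cm

x̄ = 17.92 cm, ȳ = 125.00 cm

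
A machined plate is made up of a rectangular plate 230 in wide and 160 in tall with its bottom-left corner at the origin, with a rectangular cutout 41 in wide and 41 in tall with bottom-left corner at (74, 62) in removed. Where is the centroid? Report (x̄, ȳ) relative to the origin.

plate: A = 230 × 160 = 36800.00, centroid at (115.00, 80.00).
hole: A = −(41 × 41) = -1681.00, centroid at (94.50, 82.50).
ΣA = 35119.00 in²
ΣAx̄ = (36800.00)(115.00) + (-1681.00)(94.50) = 4073145.50 in³
ΣAȳ = (36800.00)(80.00) + (-1681.00)(82.50) = 2805317.50 in³
x̄ = 4073145.50 / 35119.00 = 115.98 in
ȳ = 2805317.50 / 35119.00 = 79.88 in

x̄ = 115.98 in, ȳ = 79.88 in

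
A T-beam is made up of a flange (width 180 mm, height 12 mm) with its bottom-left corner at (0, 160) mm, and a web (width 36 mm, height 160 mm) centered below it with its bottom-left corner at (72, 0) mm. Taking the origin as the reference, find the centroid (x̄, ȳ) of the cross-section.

web: A = 36 × 160 = 5760.00, centroid at (90.00, 80.00).
flange: A = 180 × 12 = 2160.00, centroid at (90.00, 166.00).
ΣA = 7920.00 mm², ΣAx̄ = 712800.00 mm³, ΣAȳ = 819360.00 mm³.
x̄ = 712800.00/7920.00 = 90.00 mm; ȳ = 819360.00/7920.00 = 103.45 mm.

x̄ = 90.00 mm, ȳ = 103.45 mm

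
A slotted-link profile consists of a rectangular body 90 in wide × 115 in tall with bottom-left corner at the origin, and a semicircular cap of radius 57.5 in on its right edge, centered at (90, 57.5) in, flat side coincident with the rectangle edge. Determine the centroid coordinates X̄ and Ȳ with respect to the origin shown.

X̄ = 68.19 in, Ȳ = 57.50 in

rectangular body: A = 90 × 115 = 10350.00, centroid at (45.00, 57.50).
semicircular end: A = ½π·57.5² = 5193.45, centroid at (114.40, 57.50).
ΣA = 15543.45 in², ΣAX̄ = 1059899.67 in³, ΣAȲ = 893748.11 in³.
X̄ = 1059899.67/15543.45 = 68.19 in; Ȳ = 893748.11/15543.45 = 57.50 in.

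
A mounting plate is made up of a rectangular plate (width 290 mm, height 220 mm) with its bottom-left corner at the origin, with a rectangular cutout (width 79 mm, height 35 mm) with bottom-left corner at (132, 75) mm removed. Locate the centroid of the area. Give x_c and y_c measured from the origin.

x_c = 143.80 mm, y_c = 110.79 mm

Part | A | x̄ᵢ | ȳᵢ | A·x̄ᵢ | A·ȳᵢ
plate | 63800.00 | 145.00 | 110.00 | 9251000.00 | 7018000.00
hole | -2765.00 | 171.50 | 92.50 | -474197.50 | -255762.50
Σ | 61035.00 |  |  | 8776802.50 | 6762237.50
x_c = 8776802.50 / 61035.00 = 143.80 mm
y_c = 6762237.50 / 61035.00 = 110.79 mm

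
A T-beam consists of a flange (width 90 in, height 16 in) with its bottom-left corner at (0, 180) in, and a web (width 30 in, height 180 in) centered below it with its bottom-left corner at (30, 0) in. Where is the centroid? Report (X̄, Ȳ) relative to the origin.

X̄ = 45.00 in, Ȳ = 110.63 in

Part | A | x̄ᵢ | ȳᵢ | A·x̄ᵢ | A·ȳᵢ
web | 5400.00 | 45.00 | 90.00 | 243000.00 | 486000.00
flange | 1440.00 | 45.00 | 188.00 | 64800.00 | 270720.00
Σ | 6840.00 |  |  | 307800.00 | 756720.00
X̄ = 307800.00 / 6840.00 = 45.00 in
Ȳ = 756720.00 / 6840.00 = 110.63 in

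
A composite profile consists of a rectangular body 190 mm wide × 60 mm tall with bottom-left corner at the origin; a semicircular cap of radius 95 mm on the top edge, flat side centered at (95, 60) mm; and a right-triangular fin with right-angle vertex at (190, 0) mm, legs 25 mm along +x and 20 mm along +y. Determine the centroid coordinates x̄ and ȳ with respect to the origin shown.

x̄ = 96.00 mm, ȳ = 68.37 mm

rectangular body: A = 190 × 60 = 11400.00, centroid at (95.00, 30.00).
semicircular top: A = ½π·95² = 14176.44, centroid at (95.00, 100.32).
triangular fin: A = ½·25·20 = 250.00, centroid at (198.33, 6.67).
ΣA = 25826.44 mm²
ΣAx̄ = (11400.00)(95.00) + (14176.44)(95.00) + (250.00)(198.33) = 2479344.83 mm³
ΣAȳ = (11400.00)(30.00) + (14176.44)(100.32) + (250.00)(6.67) = 1765836.21 mm³
x̄ = 2479344.83 / 25826.44 = 96.00 mm
ȳ = 1765836.21 / 25826.44 = 68.37 mm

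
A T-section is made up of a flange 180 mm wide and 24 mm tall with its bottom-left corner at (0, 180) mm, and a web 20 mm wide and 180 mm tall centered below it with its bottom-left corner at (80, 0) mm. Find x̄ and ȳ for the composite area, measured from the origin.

x̄ = 90.00 mm, ȳ = 145.64 mm

Part | A | x̄ᵢ | ȳᵢ | A·x̄ᵢ | A·ȳᵢ
web | 3600.00 | 90.00 | 90.00 | 324000.00 | 324000.00
flange | 4320.00 | 90.00 | 192.00 | 388800.00 | 829440.00
Σ | 7920.00 |  |  | 712800.00 | 1153440.00
x̄ = 712800.00 / 7920.00 = 90.00 mm
ȳ = 1153440.00 / 7920.00 = 145.64 mm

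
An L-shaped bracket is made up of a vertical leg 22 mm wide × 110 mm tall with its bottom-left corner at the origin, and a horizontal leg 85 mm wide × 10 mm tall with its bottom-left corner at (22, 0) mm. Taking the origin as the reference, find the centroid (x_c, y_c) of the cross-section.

vertical leg: A = 22 × 110 = 2420.00, centroid at (11.00, 55.00).
horizontal leg: A = 85 × 10 = 850.00, centroid at (64.50, 5.00).
ΣA = 3270.00 mm²
ΣAx_c = (2420.00)(11.00) + (850.00)(64.50) = 81445.00 mm³
ΣAy_c = (2420.00)(55.00) + (850.00)(5.00) = 137350.00 mm³
x_c = 81445.00 / 3270.00 = 24.91 mm
y_c = 137350.00 / 3270.00 = 42.00 mm

x_c = 24.91 mm, y_c = 42.00 mm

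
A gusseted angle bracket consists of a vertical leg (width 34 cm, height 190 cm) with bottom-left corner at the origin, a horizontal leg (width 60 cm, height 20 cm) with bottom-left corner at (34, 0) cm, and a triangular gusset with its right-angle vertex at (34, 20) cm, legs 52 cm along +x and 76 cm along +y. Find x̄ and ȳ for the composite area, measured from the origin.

Part | A | x̄ᵢ | ȳᵢ | A·x̄ᵢ | A·ȳᵢ
vertical leg | 6460.00 | 17.00 | 95.00 | 109820.00 | 613700.00
horizontal leg | 1200.00 | 64.00 | 10.00 | 76800.00 | 12000.00
gusset | 1976.00 | 51.33 | 45.33 | 101434.67 | 89578.67
Σ | 9636.00 |  |  | 288054.67 | 715278.67
x̄ = 288054.67 / 9636.00 = 29.89 cm
ȳ = 715278.67 / 9636.00 = 74.23 cm

x̄ = 29.89 cm, ȳ = 74.23 cm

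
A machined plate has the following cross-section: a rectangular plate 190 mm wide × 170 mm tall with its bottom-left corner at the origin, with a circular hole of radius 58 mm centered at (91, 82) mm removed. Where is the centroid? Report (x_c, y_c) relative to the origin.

x_c = 96.95 mm, y_c = 86.46 mm

Part | A | x̄ᵢ | ȳᵢ | A·x̄ᵢ | A·ȳᵢ
plate | 32300.00 | 95.00 | 85.00 | 3068500.00 | 2745500.00
hole | -10568.32 | 91.00 | 82.00 | -961716.91 | -866602.05
Σ | 21731.68 |  |  | 2106783.09 | 1878897.95
x_c = 2106783.09 / 21731.68 = 96.95 mm
y_c = 1878897.95 / 21731.68 = 86.46 mm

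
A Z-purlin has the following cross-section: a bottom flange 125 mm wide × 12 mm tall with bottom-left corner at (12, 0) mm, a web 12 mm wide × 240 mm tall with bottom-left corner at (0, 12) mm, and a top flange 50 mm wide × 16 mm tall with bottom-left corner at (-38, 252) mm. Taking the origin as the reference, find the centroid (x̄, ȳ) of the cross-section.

bottom flange: A = 125 × 12 = 1500.00, centroid at (74.50, 6.00).
web: A = 12 × 240 = 2880.00, centroid at (6.00, 132.00).
top flange: A = 50 × 16 = 800.00, centroid at (-13.00, 260.00).
ΣA = 5180.00 mm²
ΣAx̄ = (1500.00)(74.50) + (2880.00)(6.00) + (800.00)(-13.00) = 118630.00 mm³
ΣAȳ = (1500.00)(6.00) + (2880.00)(132.00) + (800.00)(260.00) = 597160.00 mm³
x̄ = 118630.00 / 5180.00 = 22.90 mm
ȳ = 597160.00 / 5180.00 = 115.28 mm

x̄ = 22.90 mm, ȳ = 115.28 mm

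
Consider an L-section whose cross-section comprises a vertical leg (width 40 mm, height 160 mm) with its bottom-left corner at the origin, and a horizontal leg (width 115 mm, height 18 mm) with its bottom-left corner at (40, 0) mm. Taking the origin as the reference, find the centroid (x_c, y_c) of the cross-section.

x_c = 38.94 mm, y_c = 62.65 mm

vertical leg: A = 40 × 160 = 6400.00, centroid at (20.00, 80.00).
horizontal leg: A = 115 × 18 = 2070.00, centroid at (97.50, 9.00).
ΣA = 8470.00 mm²
ΣAx_c = (6400.00)(20.00) + (2070.00)(97.50) = 329825.00 mm³
ΣAy_c = (6400.00)(80.00) + (2070.00)(9.00) = 530630.00 mm³
x_c = 329825.00 / 8470.00 = 38.94 mm
y_c = 530630.00 / 8470.00 = 62.65 mm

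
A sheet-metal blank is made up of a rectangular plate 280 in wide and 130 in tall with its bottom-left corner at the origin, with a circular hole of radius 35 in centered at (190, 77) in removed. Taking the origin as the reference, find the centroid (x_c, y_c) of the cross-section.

x_c = 134.09 in, y_c = 63.58 in

plate: A = 280 × 130 = 36400.00, centroid at (140.00, 65.00).
hole: A = −π·35² = -3848.45, centroid at (190.00, 77.00).
ΣA = 32551.55 in², ΣAx_c = 4364794.31 in³, ΣAy_c = 2069669.27 in³.
x_c = 4364794.31/32551.55 = 134.09 in; y_c = 2069669.27/32551.55 = 63.58 in.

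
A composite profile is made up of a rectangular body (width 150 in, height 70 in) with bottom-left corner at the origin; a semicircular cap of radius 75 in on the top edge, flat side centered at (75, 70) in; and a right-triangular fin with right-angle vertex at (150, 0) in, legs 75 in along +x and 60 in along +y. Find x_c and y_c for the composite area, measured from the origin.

Part | A | x̄ᵢ | ȳᵢ | A·x̄ᵢ | A·ȳᵢ
rectangular body | 10500.00 | 75.00 | 35.00 | 787500.00 | 367500.00
semicircular top | 8835.73 | 75.00 | 101.83 | 662679.70 | 899751.05
triangular fin | 2250.00 | 175.00 | 20.00 | 393750.00 | 45000.00
Σ | 21585.73 |  |  | 1843929.70 | 1312251.05
x_c = 1843929.70 / 21585.73 = 85.42 in
y_c = 1312251.05 / 21585.73 = 60.79 in

x_c = 85.42 in, y_c = 60.79 in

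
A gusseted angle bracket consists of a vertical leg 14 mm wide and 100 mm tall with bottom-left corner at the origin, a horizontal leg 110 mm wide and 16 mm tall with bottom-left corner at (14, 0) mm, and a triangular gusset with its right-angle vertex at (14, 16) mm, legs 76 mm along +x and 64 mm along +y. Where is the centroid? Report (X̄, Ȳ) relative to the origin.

X̄ = 40.58 mm, Ȳ = 31.27 mm

vertical leg: A = 14 × 100 = 1400.00, centroid at (7.00, 50.00).
horizontal leg: A = 110 × 16 = 1760.00, centroid at (69.00, 8.00).
gusset: A = ½·76·64 = 2432.00, centroid at (39.33, 37.33).
ΣA = 5592.00 mm²
ΣAX̄ = (1400.00)(7.00) + (1760.00)(69.00) + (2432.00)(39.33) = 226898.67 mm³
ΣAȲ = (1400.00)(50.00) + (1760.00)(8.00) + (2432.00)(37.33) = 174874.67 mm³
X̄ = 226898.67 / 5592.00 = 40.58 mm
Ȳ = 174874.67 / 5592.00 = 31.27 mm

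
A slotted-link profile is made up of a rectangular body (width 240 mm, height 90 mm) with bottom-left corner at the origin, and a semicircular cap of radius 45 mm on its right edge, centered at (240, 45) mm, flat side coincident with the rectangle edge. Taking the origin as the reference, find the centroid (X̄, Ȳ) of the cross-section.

X̄ = 137.85 mm, Ȳ = 45.00 mm

Part | A | x̄ᵢ | ȳᵢ | A·x̄ᵢ | A·ȳᵢ
rectangular body | 21600.00 | 120.00 | 45.00 | 2592000.00 | 972000.00
semicircular end | 3180.86 | 259.10 | 45.00 | 824157.01 | 143138.82
Σ | 24780.86 |  |  | 3416157.01 | 1115138.82
X̄ = 3416157.01 / 24780.86 = 137.85 mm
Ȳ = 1115138.82 / 24780.86 = 45.00 mm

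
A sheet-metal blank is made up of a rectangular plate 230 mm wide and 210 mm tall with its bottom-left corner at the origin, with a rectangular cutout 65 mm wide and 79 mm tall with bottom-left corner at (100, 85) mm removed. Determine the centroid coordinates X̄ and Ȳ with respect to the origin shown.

plate: A = 230 × 210 = 48300.00, centroid at (115.00, 105.00).
hole: A = −(65 × 79) = -5135.00, centroid at (132.50, 124.50).
ΣA = 43165.00 mm²
ΣAX̄ = (48300.00)(115.00) + (-5135.00)(132.50) = 4874112.50 mm³
ΣAȲ = (48300.00)(105.00) + (-5135.00)(124.50) = 4432192.50 mm³
X̄ = 4874112.50 / 43165.00 = 112.92 mm
Ȳ = 4432192.50 / 43165.00 = 102.68 mm

X̄ = 112.92 mm, Ȳ = 102.68 mm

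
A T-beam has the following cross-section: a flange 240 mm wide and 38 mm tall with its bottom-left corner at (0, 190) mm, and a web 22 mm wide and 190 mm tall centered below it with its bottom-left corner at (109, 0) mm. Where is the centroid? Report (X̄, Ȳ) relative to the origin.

X̄ = 120.00 mm, Ȳ = 173.17 mm

Part | A | x̄ᵢ | ȳᵢ | A·x̄ᵢ | A·ȳᵢ
web | 4180.00 | 120.00 | 95.00 | 501600.00 | 397100.00
flange | 9120.00 | 120.00 | 209.00 | 1094400.00 | 1906080.00
Σ | 13300.00 |  |  | 1596000.00 | 2303180.00
X̄ = 1596000.00 / 13300.00 = 120.00 mm
Ȳ = 2303180.00 / 13300.00 = 173.17 mm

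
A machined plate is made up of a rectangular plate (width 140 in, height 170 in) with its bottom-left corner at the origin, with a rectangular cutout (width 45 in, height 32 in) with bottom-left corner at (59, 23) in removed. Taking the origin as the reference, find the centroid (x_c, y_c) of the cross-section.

Part | A | x̄ᵢ | ȳᵢ | A·x̄ᵢ | A·ȳᵢ
plate | 23800.00 | 70.00 | 85.00 | 1666000.00 | 2023000.00
hole | -1440.00 | 81.50 | 39.00 | -117360.00 | -56160.00
Σ | 22360.00 |  |  | 1548640.00 | 1966840.00
x_c = 1548640.00 / 22360.00 = 69.26 in
y_c = 1966840.00 / 22360.00 = 87.96 in

x_c = 69.26 in, y_c = 87.96 in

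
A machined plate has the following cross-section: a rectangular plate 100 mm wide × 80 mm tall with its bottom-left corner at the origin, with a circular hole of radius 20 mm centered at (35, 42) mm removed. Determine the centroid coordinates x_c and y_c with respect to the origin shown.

Part | A | x̄ᵢ | ȳᵢ | A·x̄ᵢ | A·ȳᵢ
plate | 8000.00 | 50.00 | 40.00 | 400000.00 | 320000.00
hole | -1256.64 | 35.00 | 42.00 | -43982.30 | -52778.76
Σ | 6743.36 |  |  | 356017.70 | 267221.24
x_c = 356017.70 / 6743.36 = 52.80 mm
y_c = 267221.24 / 6743.36 = 39.63 mm

x_c = 52.80 mm, y_c = 39.63 mm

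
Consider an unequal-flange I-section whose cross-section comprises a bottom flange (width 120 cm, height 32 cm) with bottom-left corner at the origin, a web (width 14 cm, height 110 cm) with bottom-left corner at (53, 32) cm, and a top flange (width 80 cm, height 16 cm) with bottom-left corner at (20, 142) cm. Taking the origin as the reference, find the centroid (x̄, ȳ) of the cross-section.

Part | A | x̄ᵢ | ȳᵢ | A·x̄ᵢ | A·ȳᵢ
bottom flange | 3840.00 | 60.00 | 16.00 | 230400.00 | 61440.00
web | 1540.00 | 60.00 | 87.00 | 92400.00 | 133980.00
top flange | 1280.00 | 60.00 | 150.00 | 76800.00 | 192000.00
Σ | 6660.00 |  |  | 399600.00 | 387420.00
x̄ = 399600.00 / 6660.00 = 60.00 cm
ȳ = 387420.00 / 6660.00 = 58.17 cm

x̄ = 60.00 cm, ȳ = 58.17 cm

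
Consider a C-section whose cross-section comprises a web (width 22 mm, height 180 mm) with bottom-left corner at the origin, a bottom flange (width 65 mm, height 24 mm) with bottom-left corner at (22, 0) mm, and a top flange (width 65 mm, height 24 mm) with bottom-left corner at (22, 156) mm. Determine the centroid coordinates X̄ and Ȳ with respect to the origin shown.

web: A = 22 × 180 = 3960.00, centroid at (11.00, 90.00).
bottom flange: A = 65 × 24 = 1560.00, centroid at (54.50, 12.00).
top flange: A = 65 × 24 = 1560.00, centroid at (54.50, 168.00).
ΣA = 7080.00 mm²
ΣAX̄ = (3960.00)(11.00) + (1560.00)(54.50) + (1560.00)(54.50) = 213600.00 mm³
ΣAȲ = (3960.00)(90.00) + (1560.00)(12.00) + (1560.00)(168.00) = 637200.00 mm³
X̄ = 213600.00 / 7080.00 = 30.17 mm
Ȳ = 637200.00 / 7080.00 = 90.00 mm

X̄ = 30.17 mm, Ȳ = 90.00 mm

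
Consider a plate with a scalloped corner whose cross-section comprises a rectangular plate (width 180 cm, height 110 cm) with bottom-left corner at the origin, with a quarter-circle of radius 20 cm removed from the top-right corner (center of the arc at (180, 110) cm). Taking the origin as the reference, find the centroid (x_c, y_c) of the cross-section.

plate: A = 180 × 110 = 19800.00, centroid at (90.00, 55.00).
removed quarter-circle: A = −¼π·20² = -314.16, centroid at (171.51, 101.51).
ΣA = 19485.84 cm², ΣAx_c = 1728118.00 cm³, ΣAy_c = 1057109.15 cm³.
x_c = 1728118.00/19485.84 = 88.69 cm; y_c = 1057109.15/19485.84 = 54.25 cm.

x_c = 88.69 cm, y_c = 54.25 cm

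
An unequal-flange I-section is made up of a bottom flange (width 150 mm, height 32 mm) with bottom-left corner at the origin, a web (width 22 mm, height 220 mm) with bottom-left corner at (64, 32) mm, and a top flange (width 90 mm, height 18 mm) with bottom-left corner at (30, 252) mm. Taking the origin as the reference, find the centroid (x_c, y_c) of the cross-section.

x_c = 75.00 mm, y_c = 105.41 mm

Part | A | x̄ᵢ | ȳᵢ | A·x̄ᵢ | A·ȳᵢ
bottom flange | 4800.00 | 75.00 | 16.00 | 360000.00 | 76800.00
web | 4840.00 | 75.00 | 142.00 | 363000.00 | 687280.00
top flange | 1620.00 | 75.00 | 261.00 | 121500.00 | 422820.00
Σ | 11260.00 |  |  | 844500.00 | 1186900.00
x_c = 844500.00 / 11260.00 = 75.00 mm
y_c = 1186900.00 / 11260.00 = 105.41 mm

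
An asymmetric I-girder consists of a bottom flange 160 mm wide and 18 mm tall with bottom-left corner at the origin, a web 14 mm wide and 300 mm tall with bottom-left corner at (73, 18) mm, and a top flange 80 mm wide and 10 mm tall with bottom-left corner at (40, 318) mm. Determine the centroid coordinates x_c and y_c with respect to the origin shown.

x_c = 80.00 mm, y_c = 125.62 mm

Part | A | x̄ᵢ | ȳᵢ | A·x̄ᵢ | A·ȳᵢ
bottom flange | 2880.00 | 80.00 | 9.00 | 230400.00 | 25920.00
web | 4200.00 | 80.00 | 168.00 | 336000.00 | 705600.00
top flange | 800.00 | 80.00 | 323.00 | 64000.00 | 258400.00
Σ | 7880.00 |  |  | 630400.00 | 989920.00
x_c = 630400.00 / 7880.00 = 80.00 mm
y_c = 989920.00 / 7880.00 = 125.62 mm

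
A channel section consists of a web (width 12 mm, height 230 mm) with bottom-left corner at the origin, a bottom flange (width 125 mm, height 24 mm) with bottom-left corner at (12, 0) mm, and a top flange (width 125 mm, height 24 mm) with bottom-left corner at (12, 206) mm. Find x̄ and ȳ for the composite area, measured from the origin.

x̄ = 52.92 mm, ȳ = 115.00 mm

web: A = 12 × 230 = 2760.00, centroid at (6.00, 115.00).
bottom flange: A = 125 × 24 = 3000.00, centroid at (74.50, 12.00).
top flange: A = 125 × 24 = 3000.00, centroid at (74.50, 218.00).
ΣA = 8760.00 mm²
ΣAx̄ = (2760.00)(6.00) + (3000.00)(74.50) + (3000.00)(74.50) = 463560.00 mm³
ΣAȳ = (2760.00)(115.00) + (3000.00)(12.00) + (3000.00)(218.00) = 1007400.00 mm³
x̄ = 463560.00 / 8760.00 = 52.92 mm
ȳ = 1007400.00 / 8760.00 = 115.00 mm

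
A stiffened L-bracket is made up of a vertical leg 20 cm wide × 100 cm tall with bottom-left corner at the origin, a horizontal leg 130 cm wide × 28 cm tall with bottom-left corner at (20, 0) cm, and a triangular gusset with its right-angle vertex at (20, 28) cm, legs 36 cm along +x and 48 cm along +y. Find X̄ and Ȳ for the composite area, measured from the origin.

X̄ = 54.90 cm, Ȳ = 29.06 cm

Part | A | x̄ᵢ | ȳᵢ | A·x̄ᵢ | A·ȳᵢ
vertical leg | 2000.00 | 10.00 | 50.00 | 20000.00 | 100000.00
horizontal leg | 3640.00 | 85.00 | 14.00 | 309400.00 | 50960.00
gusset | 864.00 | 32.00 | 44.00 | 27648.00 | 38016.00
Σ | 6504.00 |  |  | 357048.00 | 188976.00
X̄ = 357048.00 / 6504.00 = 54.90 cm
Ȳ = 188976.00 / 6504.00 = 29.06 cm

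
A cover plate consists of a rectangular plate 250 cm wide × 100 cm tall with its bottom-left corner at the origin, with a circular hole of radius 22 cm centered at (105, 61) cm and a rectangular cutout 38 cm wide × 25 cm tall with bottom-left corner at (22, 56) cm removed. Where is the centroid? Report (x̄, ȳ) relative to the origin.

x̄ = 129.89 cm, ȳ = 48.48 cm

Part | A | x̄ᵢ | ȳᵢ | A·x̄ᵢ | A·ȳᵢ
plate | 25000.00 | 125.00 | 50.00 | 3125000.00 | 1250000.00
hole 1 | -1520.53 | 105.00 | 61.00 | -159655.74 | -92752.38
hole 2 | -950.00 | 41.00 | 68.50 | -38950.00 | -65075.00
Σ | 22529.47 |  |  | 2926394.26 | 1092172.62
x̄ = 2926394.26 / 22529.47 = 129.89 cm
ȳ = 1092172.62 / 22529.47 = 48.48 cm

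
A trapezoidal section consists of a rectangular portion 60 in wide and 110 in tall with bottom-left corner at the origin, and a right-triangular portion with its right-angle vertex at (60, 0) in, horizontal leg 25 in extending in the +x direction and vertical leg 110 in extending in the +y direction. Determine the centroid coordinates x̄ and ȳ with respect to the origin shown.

x̄ = 36.61 in, ȳ = 51.84 in

Part | A | x̄ᵢ | ȳᵢ | A·x̄ᵢ | A·ȳᵢ
rectangular portion | 6600.00 | 30.00 | 55.00 | 198000.00 | 363000.00
triangular portion | 1375.00 | 68.33 | 36.67 | 93958.33 | 50416.67
Σ | 7975.00 |  |  | 291958.33 | 413416.67
x̄ = 291958.33 / 7975.00 = 36.61 in
ȳ = 413416.67 / 7975.00 = 51.84 in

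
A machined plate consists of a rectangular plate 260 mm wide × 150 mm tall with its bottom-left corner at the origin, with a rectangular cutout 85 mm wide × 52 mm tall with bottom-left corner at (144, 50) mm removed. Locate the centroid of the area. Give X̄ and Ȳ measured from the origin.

X̄ = 122.78 mm, Ȳ = 74.87 mm

Part | A | x̄ᵢ | ȳᵢ | A·x̄ᵢ | A·ȳᵢ
plate | 39000.00 | 130.00 | 75.00 | 5070000.00 | 2925000.00
hole | -4420.00 | 186.50 | 76.00 | -824330.00 | -335920.00
Σ | 34580.00 |  |  | 4245670.00 | 2589080.00
X̄ = 4245670.00 / 34580.00 = 122.78 mm
Ȳ = 2589080.00 / 34580.00 = 74.87 mm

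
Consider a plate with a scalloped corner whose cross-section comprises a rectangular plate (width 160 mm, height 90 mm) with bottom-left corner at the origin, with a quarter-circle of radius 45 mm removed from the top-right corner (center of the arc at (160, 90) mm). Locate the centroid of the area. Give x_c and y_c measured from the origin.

x_c = 72.44 mm, y_c = 41.78 mm

plate: A = 160 × 90 = 14400.00, centroid at (80.00, 45.00).
removed quarter-circle: A = −¼π·45² = -1590.43, centroid at (140.90, 70.90).
ΣA = 12809.57 mm², ΣAx_c = 927906.00 mm³, ΣAy_c = 535236.18 mm³.
x_c = 927906.00/12809.57 = 72.44 mm; y_c = 535236.18/12809.57 = 41.78 mm.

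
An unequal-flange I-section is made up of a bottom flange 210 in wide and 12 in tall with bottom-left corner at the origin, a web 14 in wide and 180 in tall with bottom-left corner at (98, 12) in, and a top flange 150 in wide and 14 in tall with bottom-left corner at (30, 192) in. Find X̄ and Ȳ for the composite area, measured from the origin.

X̄ = 105.00 in, Ȳ = 96.65 in

Part | A | x̄ᵢ | ȳᵢ | A·x̄ᵢ | A·ȳᵢ
bottom flange | 2520.00 | 105.00 | 6.00 | 264600.00 | 15120.00
web | 2520.00 | 105.00 | 102.00 | 264600.00 | 257040.00
top flange | 2100.00 | 105.00 | 199.00 | 220500.00 | 417900.00
Σ | 7140.00 |  |  | 749700.00 | 690060.00
X̄ = 749700.00 / 7140.00 = 105.00 in
Ȳ = 690060.00 / 7140.00 = 96.65 in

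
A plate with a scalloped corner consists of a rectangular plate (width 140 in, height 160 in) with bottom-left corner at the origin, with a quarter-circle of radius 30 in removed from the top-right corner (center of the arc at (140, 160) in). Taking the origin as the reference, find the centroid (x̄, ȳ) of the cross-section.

plate: A = 140 × 160 = 22400.00, centroid at (70.00, 80.00).
removed quarter-circle: A = −¼π·30² = -706.86, centroid at (127.27, 147.27).
ΣA = 21693.14 in², ΣAx̄ = 1478039.83 in³, ΣAȳ = 1687902.66 in³.
x̄ = 1478039.83/21693.14 = 68.13 in; ȳ = 1687902.66/21693.14 = 77.81 in.

x̄ = 68.13 in, ȳ = 77.81 in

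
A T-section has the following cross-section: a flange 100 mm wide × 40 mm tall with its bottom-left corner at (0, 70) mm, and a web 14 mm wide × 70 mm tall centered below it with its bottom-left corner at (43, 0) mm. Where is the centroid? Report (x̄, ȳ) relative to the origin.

x̄ = 50.00 mm, ȳ = 79.18 mm

Part | A | x̄ᵢ | ȳᵢ | A·x̄ᵢ | A·ȳᵢ
web | 980.00 | 50.00 | 35.00 | 49000.00 | 34300.00
flange | 4000.00 | 50.00 | 90.00 | 200000.00 | 360000.00
Σ | 4980.00 |  |  | 249000.00 | 394300.00
x̄ = 249000.00 / 4980.00 = 50.00 mm
ȳ = 394300.00 / 4980.00 = 79.18 mm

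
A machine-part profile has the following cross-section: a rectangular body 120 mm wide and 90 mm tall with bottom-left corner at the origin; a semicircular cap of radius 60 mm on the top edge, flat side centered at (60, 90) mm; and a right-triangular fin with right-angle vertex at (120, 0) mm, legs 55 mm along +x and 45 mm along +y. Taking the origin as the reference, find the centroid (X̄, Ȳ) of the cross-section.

rectangular body: A = 120 × 90 = 10800.00, centroid at (60.00, 45.00).
semicircular top: A = ½π·60² = 5654.87, centroid at (60.00, 115.46).
triangular fin: A = ½·55·45 = 1237.50, centroid at (138.33, 15.00).
ΣA = 17692.37 mm²
ΣAX̄ = (10800.00)(60.00) + (5654.87)(60.00) + (1237.50)(138.33) = 1158479.51 mm³
ΣAȲ = (10800.00)(45.00) + (5654.87)(115.46) + (1237.50)(15.00) = 1157500.51 mm³
X̄ = 1158479.51 / 17692.37 = 65.48 mm
Ȳ = 1157500.51 / 17692.37 = 65.42 mm

X̄ = 65.48 mm, Ȳ = 65.42 mm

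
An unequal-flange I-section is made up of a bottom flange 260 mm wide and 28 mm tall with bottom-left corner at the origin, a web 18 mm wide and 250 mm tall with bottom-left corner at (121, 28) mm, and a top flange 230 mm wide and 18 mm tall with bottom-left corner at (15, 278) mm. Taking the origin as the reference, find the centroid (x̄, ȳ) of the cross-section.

Part | A | x̄ᵢ | ȳᵢ | A·x̄ᵢ | A·ȳᵢ
bottom flange | 7280.00 | 130.00 | 14.00 | 946400.00 | 101920.00
web | 4500.00 | 130.00 | 153.00 | 585000.00 | 688500.00
top flange | 4140.00 | 130.00 | 287.00 | 538200.00 | 1188180.00
Σ | 15920.00 |  |  | 2069600.00 | 1978600.00
x̄ = 2069600.00 / 15920.00 = 130.00 mm
ȳ = 1978600.00 / 15920.00 = 124.28 mm

x̄ = 130.00 mm, ȳ = 124.28 mm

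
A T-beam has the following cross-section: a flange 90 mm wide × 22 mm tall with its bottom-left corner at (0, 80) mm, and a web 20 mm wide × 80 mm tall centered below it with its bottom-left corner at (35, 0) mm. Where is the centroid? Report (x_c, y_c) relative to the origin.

web: A = 20 × 80 = 1600.00, centroid at (45.00, 40.00).
flange: A = 90 × 22 = 1980.00, centroid at (45.00, 91.00).
ΣA = 3580.00 mm²
ΣAx_c = (1600.00)(45.00) + (1980.00)(45.00) = 161100.00 mm³
ΣAy_c = (1600.00)(40.00) + (1980.00)(91.00) = 244180.00 mm³
x_c = 161100.00 / 3580.00 = 45.00 mm
y_c = 244180.00 / 3580.00 = 68.21 mm

x_c = 45.00 mm, y_c = 68.21 mm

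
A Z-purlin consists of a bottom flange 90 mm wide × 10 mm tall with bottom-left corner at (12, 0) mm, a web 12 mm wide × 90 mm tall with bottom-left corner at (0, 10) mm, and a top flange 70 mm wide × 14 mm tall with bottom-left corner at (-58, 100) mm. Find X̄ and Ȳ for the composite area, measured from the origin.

X̄ = 11.91 mm, Ȳ = 57.01 mm

bottom flange: A = 90 × 10 = 900.00, centroid at (57.00, 5.00).
web: A = 12 × 90 = 1080.00, centroid at (6.00, 55.00).
top flange: A = 70 × 14 = 980.00, centroid at (-23.00, 107.00).
ΣA = 2960.00 mm², ΣAX̄ = 35240.00 mm³, ΣAȲ = 168760.00 mm³.
X̄ = 35240.00/2960.00 = 11.91 mm; Ȳ = 168760.00/2960.00 = 57.01 mm.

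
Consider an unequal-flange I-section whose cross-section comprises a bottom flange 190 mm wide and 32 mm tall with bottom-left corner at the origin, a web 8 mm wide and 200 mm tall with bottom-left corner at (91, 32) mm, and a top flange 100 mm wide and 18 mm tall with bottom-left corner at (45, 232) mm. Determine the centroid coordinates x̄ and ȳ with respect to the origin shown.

Part | A | x̄ᵢ | ȳᵢ | A·x̄ᵢ | A·ȳᵢ
bottom flange | 6080.00 | 95.00 | 16.00 | 577600.00 | 97280.00
web | 1600.00 | 95.00 | 132.00 | 152000.00 | 211200.00
top flange | 1800.00 | 95.00 | 241.00 | 171000.00 | 433800.00
Σ | 9480.00 |  |  | 900600.00 | 742280.00
x̄ = 900600.00 / 9480.00 = 95.00 mm
ȳ = 742280.00 / 9480.00 = 78.30 mm

x̄ = 95.00 mm, ȳ = 78.30 mm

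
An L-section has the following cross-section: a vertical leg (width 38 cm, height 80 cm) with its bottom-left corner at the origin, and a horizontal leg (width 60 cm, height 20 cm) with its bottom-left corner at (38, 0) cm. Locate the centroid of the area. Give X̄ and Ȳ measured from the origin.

vertical leg: A = 38 × 80 = 3040.00, centroid at (19.00, 40.00).
horizontal leg: A = 60 × 20 = 1200.00, centroid at (68.00, 10.00).
ΣA = 4240.00 cm², ΣAX̄ = 139360.00 cm³, ΣAȲ = 133600.00 cm³.
X̄ = 139360.00/4240.00 = 32.87 cm; Ȳ = 133600.00/4240.00 = 31.51 cm.

X̄ = 32.87 cm, Ȳ = 31.51 cm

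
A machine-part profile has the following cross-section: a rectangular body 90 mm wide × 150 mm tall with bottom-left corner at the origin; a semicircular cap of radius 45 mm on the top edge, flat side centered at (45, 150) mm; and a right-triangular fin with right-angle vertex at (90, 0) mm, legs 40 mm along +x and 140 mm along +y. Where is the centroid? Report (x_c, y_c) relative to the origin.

x_c = 53.38 mm, y_c = 86.29 mm

Part | A | x̄ᵢ | ȳᵢ | A·x̄ᵢ | A·ȳᵢ
rectangular body | 13500.00 | 45.00 | 75.00 | 607500.00 | 1012500.00
semicircular top | 3180.86 | 45.00 | 169.10 | 143138.82 | 537879.38
triangular fin | 2800.00 | 103.33 | 46.67 | 289333.33 | 130666.67
Σ | 19480.86 |  |  | 1039972.15 | 1681046.05
x_c = 1039972.15 / 19480.86 = 53.38 mm
y_c = 1681046.05 / 19480.86 = 86.29 mm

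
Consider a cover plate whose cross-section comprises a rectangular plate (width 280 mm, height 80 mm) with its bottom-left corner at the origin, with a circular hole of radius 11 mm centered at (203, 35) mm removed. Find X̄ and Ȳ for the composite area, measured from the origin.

X̄ = 138.91 mm, Ȳ = 40.09 mm

plate: A = 280 × 80 = 22400.00, centroid at (140.00, 40.00).
hole: A = −π·11² = -380.13, centroid at (203.00, 35.00).
ΣA = 22019.87 mm², ΣAX̄ = 3058833.06 mm³, ΣAȲ = 882695.36 mm³.
X̄ = 3058833.06/22019.87 = 138.91 mm; Ȳ = 882695.36/22019.87 = 40.09 mm.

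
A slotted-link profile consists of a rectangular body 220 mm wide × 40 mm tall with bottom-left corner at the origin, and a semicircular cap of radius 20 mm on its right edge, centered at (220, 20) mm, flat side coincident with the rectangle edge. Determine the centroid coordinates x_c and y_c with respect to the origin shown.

Part | A | x̄ᵢ | ȳᵢ | A·x̄ᵢ | A·ȳᵢ
rectangular body | 8800.00 | 110.00 | 20.00 | 968000.00 | 176000.00
semicircular end | 628.32 | 228.49 | 20.00 | 143563.41 | 12566.37
Σ | 9428.32 |  |  | 1111563.41 | 188566.37
x_c = 1111563.41 / 9428.32 = 117.90 mm
y_c = 188566.37 / 9428.32 = 20.00 mm

x_c = 117.90 mm, y_c = 20.00 mm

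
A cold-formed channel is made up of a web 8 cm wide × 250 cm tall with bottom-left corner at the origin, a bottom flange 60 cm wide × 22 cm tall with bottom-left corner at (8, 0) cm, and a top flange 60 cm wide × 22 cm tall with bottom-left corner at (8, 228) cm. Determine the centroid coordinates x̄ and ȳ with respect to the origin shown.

web: A = 8 × 250 = 2000.00, centroid at (4.00, 125.00).
bottom flange: A = 60 × 22 = 1320.00, centroid at (38.00, 11.00).
top flange: A = 60 × 22 = 1320.00, centroid at (38.00, 239.00).
ΣA = 4640.00 cm²
ΣAx̄ = (2000.00)(4.00) + (1320.00)(38.00) + (1320.00)(38.00) = 108320.00 cm³
ΣAȳ = (2000.00)(125.00) + (1320.00)(11.00) + (1320.00)(239.00) = 580000.00 cm³
x̄ = 108320.00 / 4640.00 = 23.34 cm
ȳ = 580000.00 / 4640.00 = 125.00 cm

x̄ = 23.34 cm, ȳ = 125.00 cm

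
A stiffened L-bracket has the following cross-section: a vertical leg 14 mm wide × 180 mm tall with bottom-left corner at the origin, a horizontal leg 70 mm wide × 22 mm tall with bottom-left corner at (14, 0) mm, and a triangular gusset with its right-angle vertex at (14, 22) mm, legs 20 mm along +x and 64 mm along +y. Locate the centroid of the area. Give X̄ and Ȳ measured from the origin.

vertical leg: A = 14 × 180 = 2520.00, centroid at (7.00, 90.00).
horizontal leg: A = 70 × 22 = 1540.00, centroid at (49.00, 11.00).
gusset: A = ½·20·64 = 640.00, centroid at (20.67, 43.33).
ΣA = 4700.00 mm²
ΣAX̄ = (2520.00)(7.00) + (1540.00)(49.00) + (640.00)(20.67) = 106326.67 mm³
ΣAȲ = (2520.00)(90.00) + (1540.00)(11.00) + (640.00)(43.33) = 271473.33 mm³
X̄ = 106326.67 / 4700.00 = 22.62 mm
Ȳ = 271473.33 / 4700.00 = 57.76 mm

X̄ = 22.62 mm, Ȳ = 57.76 mm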